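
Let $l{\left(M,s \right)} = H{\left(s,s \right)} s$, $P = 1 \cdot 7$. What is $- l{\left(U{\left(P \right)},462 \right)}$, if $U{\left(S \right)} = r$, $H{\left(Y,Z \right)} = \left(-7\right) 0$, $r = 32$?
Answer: $0$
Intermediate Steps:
$H{\left(Y,Z \right)} = 0$
$P = 7$
$U{\left(S \right)} = 32$
$l{\left(M,s \right)} = 0$ ($l{\left(M,s \right)} = 0 s = 0$)
$- l{\left(U{\left(P \right)},462 \right)} = \left(-1\right) 0 = 0$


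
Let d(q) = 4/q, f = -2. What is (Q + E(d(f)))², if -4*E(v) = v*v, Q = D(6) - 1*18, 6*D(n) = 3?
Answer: 1369/4 ≈ 342.25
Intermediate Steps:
D(n) = ½ (D(n) = (⅙)*3 = ½)
Q = -35/2 (Q = ½ - 1*18 = ½ - 18 = -35/2 ≈ -17.500)
E(v) = -v²/4 (E(v) = -v*v/4 = -v²/4)
(Q + E(d(f)))² = (-35/2 - (4/(-2))²/4)² = (-35/2 - (4*(-½))²/4)² = (-35/2 - ¼*(-2)²)² = (-35/2 - ¼*4)² = (-35/2 - 1)² = (-37/2)² = 1369/4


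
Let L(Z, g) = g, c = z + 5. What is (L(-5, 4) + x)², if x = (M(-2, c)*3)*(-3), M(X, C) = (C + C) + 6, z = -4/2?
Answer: 10816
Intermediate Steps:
z = -2 (z = -4*½ = -2)
c = 3 (c = -2 + 5 = 3)
M(X, C) = 6 + 2*C (M(X, C) = 2*C + 6 = 6 + 2*C)
x = -108 (x = ((6 + 2*3)*3)*(-3) = ((6 + 6)*3)*(-3) = (12*3)*(-3) = 36*(-3) = -108)
(L(-5, 4) + x)² = (4 - 108)² = (-104)² = 10816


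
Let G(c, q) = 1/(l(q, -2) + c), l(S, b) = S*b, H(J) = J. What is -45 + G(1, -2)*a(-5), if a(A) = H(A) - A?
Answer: -45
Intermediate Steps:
a(A) = 0 (a(A) = A - A = 0)
G(c, q) = 1/(c - 2*q) (G(c, q) = 1/(q*(-2) + c) = 1/(-2*q + c) = 1/(c - 2*q))
-45 + G(1, -2)*a(-5) = -45 + 0/(1 - 2*(-2)) = -45 + 0/(1 + 4) = -45 + 0/5 = -45 + (⅕)*0 = -45 + 0 = -45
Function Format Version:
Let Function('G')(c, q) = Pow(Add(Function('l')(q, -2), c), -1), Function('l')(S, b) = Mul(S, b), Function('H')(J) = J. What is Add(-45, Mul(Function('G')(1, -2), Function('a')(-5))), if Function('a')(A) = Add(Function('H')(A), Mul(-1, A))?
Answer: -45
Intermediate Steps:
Function('a')(A) = 0 (Function('a')(A) = Add(A, Mul(-1, A)) = 0)
Function('G')(c, q) = Pow(Add(c, Mul(-2, q)), -1) (Function('G')(c, q) = Pow(Add(Mul(q, -2), c), -1) = Pow(Add(Mul(-2, q), c), -1) = Pow(Add(c, Mul(-2, q)), -1))
Add(-45, Mul(Function('G')(1, -2), Function('a')(-5))) = Add(-45, Mul(Pow(Add(1, Mul(-2, -2)), -1), 0)) = Add(-45, Mul(Pow(Add(1, 4), -1), 0)) = Add(-45, Mul(Pow(5, -1), 0)) = Add(-45, Mul(Rational(1, 5), 0)) = Add(-45, 0) = -45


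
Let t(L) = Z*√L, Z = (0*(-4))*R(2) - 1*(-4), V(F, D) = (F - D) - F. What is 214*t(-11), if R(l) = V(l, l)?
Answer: 856*I*√11 ≈ 2839.0*I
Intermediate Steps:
V(F, D) = -D
R(l) = -l
Z = 4 (Z = (0*(-4))*(-1*2) - 1*(-4) = 0*(-2) + 4 = 0 + 4 = 4)
t(L) = 4*√L
214*t(-11) = 214*(4*√(-11)) = 214*(4*(I*√11)) = 214*(4*I*√11) = 856*I*√11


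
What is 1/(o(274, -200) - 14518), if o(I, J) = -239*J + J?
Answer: 1/33082 ≈ 3.0228e-5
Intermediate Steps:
o(I, J) = -238*J
1/(o(274, -200) - 14518) = 1/(-238*(-200) - 14518) = 1/(47600 - 14518) = 1/33082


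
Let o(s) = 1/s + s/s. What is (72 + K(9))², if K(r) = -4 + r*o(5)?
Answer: 155236/25 ≈ 6209.4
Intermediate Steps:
o(s) = 1 + 1/s (o(s) = 1/s + 1 = 1 + 1/s)
K(r) = -4 + 6*r/5 (K(r) = -4 + r*((1 + 5)/5) = -4 + r*((⅕)*6) = -4 + r*(6/5) = -4 + 6*r/5)
(72 + K(9))² = (72 + (-4 + (6/5)*9))² = (72 + (-4 + 54/5))² = (72 + 34/5)² = (394/5)² = 155236/25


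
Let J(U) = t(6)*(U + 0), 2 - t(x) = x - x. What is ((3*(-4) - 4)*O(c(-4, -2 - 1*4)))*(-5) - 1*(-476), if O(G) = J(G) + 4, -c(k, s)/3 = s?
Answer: 3676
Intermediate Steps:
t(x) = 2 (t(x) = 2 - (x - x) = 2 - 1*0 = 2 + 0 = 2)
c(k, s) = -3*s
J(U) = 2*U (J(U) = 2*(U + 0) = 2*U)
O(G) = 4 + 2*G (O(G) = 2*G + 4 = 4 + 2*G)
((3*(-4) - 4)*O(c(-4, -2 - 1*4)))*(-5) - 1*(-476) = ((3*(-4) - 4)*(4 + 2*(-3*(-2 - 1*4))))*(-5) - 1*(-476) = ((-12 - 4)*(4 + 2*(-3*(-2 - 4))))*(-5) + 476 = -16*(4 + 2*(-3*(-6)))*(-5) + 476 = -16*(4 + 2*18)*(-5) + 476 = -16*(4 + 36)*(-5) + 476 = -16*40*(-5) + 476 = -640*(-5) + 476 = 3200 + 476 = 3676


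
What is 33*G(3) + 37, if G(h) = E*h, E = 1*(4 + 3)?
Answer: 730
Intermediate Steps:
E = 7 (E = 1*7 = 7)
G(h) = 7*h
33*G(3) + 37 = 33*(7*3) + 37 = 33*21 + 37 = 693 + 37 = 730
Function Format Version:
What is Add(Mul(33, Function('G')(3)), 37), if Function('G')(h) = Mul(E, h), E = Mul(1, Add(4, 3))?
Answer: 730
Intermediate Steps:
E = 7 (E = Mul(1, 7) = 7)
Function('G')(h) = Mul(7, h)
Add(Mul(33, Function('G')(3)), 37) = Add(Mul(33, Mul(7, 3)), 37) = Add(Mul(33, 21), 37) = Add(693, 37) = 730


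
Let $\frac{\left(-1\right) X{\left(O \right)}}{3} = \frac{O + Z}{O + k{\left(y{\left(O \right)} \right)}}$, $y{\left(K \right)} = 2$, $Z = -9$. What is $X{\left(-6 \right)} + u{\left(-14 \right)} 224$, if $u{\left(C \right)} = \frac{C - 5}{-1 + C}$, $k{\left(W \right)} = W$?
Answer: $\frac{16349}{60} \approx 272.48$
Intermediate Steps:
$u{\left(C \right)} = \frac{-5 + C}{-1 + C}$
$X{\left(O \right)} = - \frac{3 \left(-9 + O\right)}{2 + O}$ ($X{\left(O \right)} = - 3 \frac{O - 9}{O + 2} = - 3 \frac{-9 + O}{2 + O} = - \frac{3 \left(-9 + O\right)}{2 + O}$)
$X{\left(-6 \right)} + u{\left(-14 \right)} 224 = \frac{3 \left(9 - -6\right)}{2 - 6} + \frac{-5 - 14}{-1 - 14} \cdot 224 = \frac{3 \left(9 + 6\right)}{-4} + \frac{1}{-15} \left(-19\right) 224 = 3 \left(- \frac{1}{4}\right) 15 + \left(- \frac{1}{15}\right) \left(-19\right) 224 = - \frac{45}{4} + \frac{19}{15} \cdot 224 = - \frac{45}{4} + \frac{4256}{15} = \frac{16349}{60}$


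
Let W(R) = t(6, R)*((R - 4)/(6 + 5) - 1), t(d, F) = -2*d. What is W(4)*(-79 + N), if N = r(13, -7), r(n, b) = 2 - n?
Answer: -1080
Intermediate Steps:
N = -11 (N = 2 - 1*13 = 2 - 13 = -11)
W(R) = 180/11 - 12*R/11 (W(R) = (-2*6)*((R - 4)/(6 + 5) - 1) = -12*((-4 + R)/11 - 1) = -12*((-4 + R)*(1/11) - 1) = -12*((-4/11 + R/11) - 1) = -12*(-15/11 + R/11) = 180/11 - 12*R/11)
W(4)*(-79 + N) = (180/11 - 12/11*4)*(-79 - 11) = (180/11 - 48/11)*(-90) = 12*(-90) = -1080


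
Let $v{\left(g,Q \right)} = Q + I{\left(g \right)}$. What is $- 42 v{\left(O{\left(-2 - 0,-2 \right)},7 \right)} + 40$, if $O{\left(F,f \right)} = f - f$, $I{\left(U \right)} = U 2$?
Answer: $-254$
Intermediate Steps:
$I{\left(U \right)} = 2 U$
$O{\left(F,f \right)} = 0$
$v{\left(g,Q \right)} = Q + 2 g$
$- 42 v{\left(O{\left(-2 - 0,-2 \right)},7 \right)} + 40 = - 42 \left(7 + 2 \cdot 0\right) + 40 = - 42 \left(7 + 0\right) + 40 = \left(-42\right) 7 + 40 = -294 + 40 = -254$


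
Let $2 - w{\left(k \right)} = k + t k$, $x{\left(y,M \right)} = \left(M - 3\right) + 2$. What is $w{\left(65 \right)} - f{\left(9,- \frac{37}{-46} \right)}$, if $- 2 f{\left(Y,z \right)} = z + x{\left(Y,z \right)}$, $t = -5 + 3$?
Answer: $\frac{1548}{23} \approx 67.304$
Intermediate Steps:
$x{\left(y,M \right)} = -1 + M$ ($x{\left(y,M \right)} = \left(-3 + M\right) + 2 = -1 + M$)
$t = -2$
$w{\left(k \right)} = 2 + k$ ($w{\left(k \right)} = 2 - \left(k - 2 k\right) = 2 - - k = 2 + k$)
$f{\left(Y,z \right)} = \frac{1}{2} - z$ ($f{\left(Y,z \right)} = - \frac{z + \left(-1 + z\right)}{2} = - \frac{-1 + 2 z}{2} = \frac{1}{2} - z$)
$w{\left(65 \right)} - f{\left(9,- \frac{37}{-46} \right)} = \left(2 + 65\right) - \left(\frac{1}{2} - - \frac{37}{-46}\right) = 67 - \left(\frac{1}{2} - \left(-37\right) \left(- \frac{1}{46}\right)\right) = 67 - \left(\frac{1}{2} - \frac{37}{46}\right) = 67 - - \frac{7}{23} = 67 + \frac{7}{23} = \frac{1548}{23}$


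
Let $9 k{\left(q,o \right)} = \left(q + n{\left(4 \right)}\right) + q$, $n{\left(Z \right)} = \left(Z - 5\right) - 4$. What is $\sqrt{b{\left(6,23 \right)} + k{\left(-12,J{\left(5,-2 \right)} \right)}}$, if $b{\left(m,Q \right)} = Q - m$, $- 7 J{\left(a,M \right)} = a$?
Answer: $\frac{2 \sqrt{31}}{3} \approx 3.7118$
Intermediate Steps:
$J{\left(a,M \right)} = - \frac{a}{7}$
$n{\left(Z \right)} = -9 + Z$ ($n{\left(Z \right)} = \left(-5 + Z\right) - 4 = -9 + Z$)
$k{\left(q,o \right)} = - \frac{5}{9} + \frac{2 q}{9}$ ($k{\left(q,o \right)} = \frac{\left(q + \left(-9 + 4\right)\right) + q}{9} = \frac{\left(q - 5\right) + q}{9} = \frac{\left(-5 + q\right) + q}{9} = \frac{-5 + 2 q}{9} = - \frac{5}{9} + \frac{2 q}{9}$)
$\sqrt{b{\left(6,23 \right)} + k{\left(-12,J{\left(5,-2 \right)} \right)}} = \sqrt{\left(23 - 6\right) + \left(- \frac{5}{9} + \frac{2}{9} \left(-12\right)\right)} = \sqrt{\left(23 - 6\right) - \frac{29}{9}} = \sqrt{17 - \frac{29}{9}} = \sqrt{\frac{124}{9}} = \frac{2 \sqrt{31}}{3}$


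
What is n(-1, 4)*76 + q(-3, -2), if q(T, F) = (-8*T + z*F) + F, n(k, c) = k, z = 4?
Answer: -62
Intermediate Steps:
q(T, F) = -8*T + 5*F (q(T, F) = (-8*T + 4*F) + F = -8*T + 5*F)
n(-1, 4)*76 + q(-3, -2) = -1*76 + (-8*(-3) + 5*(-2)) = -76 + (24 - 10) = -76 + 14 = -62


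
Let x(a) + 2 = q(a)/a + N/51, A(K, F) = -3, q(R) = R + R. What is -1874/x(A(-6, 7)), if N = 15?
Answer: -31858/5 ≈ -6371.6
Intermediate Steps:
q(R) = 2*R
x(a) = 5/17 (x(a) = -2 + ((2*a)/a + 15/51) = -2 + (2 + 15*(1/51)) = -2 + (2 + 5/17) = -2 + 39/17 = 5/17)
-1874/x(A(-6, 7)) = -1874/5/17 = -1874*17/5 = -31858/5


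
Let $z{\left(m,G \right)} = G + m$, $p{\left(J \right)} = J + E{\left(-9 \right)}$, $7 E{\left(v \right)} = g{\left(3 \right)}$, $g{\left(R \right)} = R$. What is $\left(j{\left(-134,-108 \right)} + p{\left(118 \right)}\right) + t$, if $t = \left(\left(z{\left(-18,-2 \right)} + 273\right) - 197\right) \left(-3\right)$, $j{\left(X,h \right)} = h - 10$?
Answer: $- \frac{1173}{7} \approx -167.57$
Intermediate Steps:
$j{\left(X,h \right)} = -10 + h$
$E{\left(v \right)} = \frac{3}{7}$ ($E{\left(v \right)} = \frac{1}{7} \cdot 3 = \frac{3}{7}$)
$p{\left(J \right)} = \frac{3}{7} + J$ ($p{\left(J \right)} = J + \frac{3}{7} = \frac{3}{7} + J$)
$t = -168$ ($t = \left(\left(\left(-2 - 18\right) + 273\right) - 197\right) \left(-3\right) = \left(\left(-20 + 273\right) - 197\right) \left(-3\right) = \left(253 - 197\right) \left(-3\right) = 56 \left(-3\right) = -168$)
$\left(j{\left(-134,-108 \right)} + p{\left(118 \right)}\right) + t = \left(\left(-10 - 108\right) + \left(\frac{3}{7} + 118\right)\right) - 168 = \left(-118 + \frac{829}{7}\right) - 168 = \frac{3}{7} - 168 = - \frac{1173}{7}$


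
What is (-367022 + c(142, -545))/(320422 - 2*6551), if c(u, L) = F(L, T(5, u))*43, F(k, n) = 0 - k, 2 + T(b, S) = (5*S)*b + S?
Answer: -114529/102440 ≈ -1.1180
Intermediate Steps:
T(b, S) = -2 + S + 5*S*b (T(b, S) = -2 + ((5*S)*b + S) = -2 + (5*S*b + S) = -2 + (S + 5*S*b) = -2 + S + 5*S*b)
F(k, n) = -k
c(u, L) = -43*L (c(u, L) = -L*43 = -43*L)
(-367022 + c(142, -545))/(320422 - 2*6551) = (-367022 - 43*(-545))/(320422 - 2*6551) = (-367022 + 23435)/(320422 - 13102) = -343587/307320 = -343587*1/307320 = -114529/102440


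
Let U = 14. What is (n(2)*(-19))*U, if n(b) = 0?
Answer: 0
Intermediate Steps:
(n(2)*(-19))*U = (0*(-19))*14 = 0*14 = 0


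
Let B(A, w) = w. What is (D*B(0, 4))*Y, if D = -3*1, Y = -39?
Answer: 468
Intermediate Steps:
D = -3
(D*B(0, 4))*Y = -3*4*(-39) = -12*(-39) = 468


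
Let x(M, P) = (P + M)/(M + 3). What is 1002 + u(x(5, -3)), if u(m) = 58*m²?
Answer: 8045/8 ≈ 1005.6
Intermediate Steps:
x(M, P) = (M + P)/(3 + M)
1002 + u(x(5, -3)) = 1002 + 58*((5 - 3)/(3 + 5))² = 1002 + 58*(2/8)² = 1002 + 58*((⅛)*2)² = 1002 + 58*(¼)² = 1002 + 58*(1/16) = 1002 + 29/8 = 8045/8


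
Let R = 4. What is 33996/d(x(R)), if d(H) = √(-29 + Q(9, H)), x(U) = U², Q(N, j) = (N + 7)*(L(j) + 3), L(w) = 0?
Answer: 33996*√19/19 ≈ 7799.2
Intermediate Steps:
Q(N, j) = 21 + 3*N (Q(N, j) = (N + 7)*(0 + 3) = (7 + N)*3 = 21 + 3*N)
d(H) = √19 (d(H) = √(-29 + (21 + 3*9)) = √(-29 + (21 + 27)) = √(-29 + 48) = √19)
33996/d(x(R)) = 33996/(√19) = 33996*(√19/19) = 33996*√19/19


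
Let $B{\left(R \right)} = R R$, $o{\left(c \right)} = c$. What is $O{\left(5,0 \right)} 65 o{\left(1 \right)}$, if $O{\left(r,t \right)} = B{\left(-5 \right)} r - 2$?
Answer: $7995$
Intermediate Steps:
$B{\left(R \right)} = R^{2}$
$O{\left(r,t \right)} = -2 + 25 r$ ($O{\left(r,t \right)} = \left(-5\right)^{2} r - 2 = 25 r - 2 = -2 + 25 r$)
$O{\left(5,0 \right)} 65 o{\left(1 \right)} = \left(-2 + 25 \cdot 5\right) 65 \cdot 1 = \left(-2 + 125\right) 65 \cdot 1 = 123 \cdot 65 \cdot 1 = 7995 \cdot 1 = 7995$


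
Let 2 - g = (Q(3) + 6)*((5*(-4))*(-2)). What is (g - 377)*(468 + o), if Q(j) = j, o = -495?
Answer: 19845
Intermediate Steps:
g = -358 (g = 2 - (3 + 6)*(5*(-4))*(-2) = 2 - 9*(-20*(-2)) = 2 - 9*40 = 2 - 1*360 = 2 - 360 = -358)
(g - 377)*(468 + o) = (-358 - 377)*(468 - 495) = -735*(-27) = 19845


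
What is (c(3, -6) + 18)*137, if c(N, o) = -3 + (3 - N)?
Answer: 2055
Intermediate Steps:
c(N, o) = -N
(c(3, -6) + 18)*137 = (-1*3 + 18)*137 = (-3 + 18)*137 = 15*137 = 2055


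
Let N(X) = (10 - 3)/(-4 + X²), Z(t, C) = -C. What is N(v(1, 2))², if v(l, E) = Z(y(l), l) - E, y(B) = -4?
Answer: 49/25 ≈ 1.9600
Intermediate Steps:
v(l, E) = -E - l (v(l, E) = -l - E = -E - l)
N(X) = 7/(-4 + X²)
N(v(1, 2))² = (7/(-4 + (-1*2 - 1*1)²))² = (7/(-4 + (-2 - 1)²))² = (7/(-4 + (-3)²))² = (7/(-4 + 9))² = (7/5)² = 49/25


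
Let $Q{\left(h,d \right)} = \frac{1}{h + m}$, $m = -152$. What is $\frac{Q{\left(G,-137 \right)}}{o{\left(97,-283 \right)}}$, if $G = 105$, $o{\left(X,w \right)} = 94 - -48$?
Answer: $- \frac{1}{6674} \approx -0.00014984$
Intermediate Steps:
$o{\left(X,w \right)} = 142$ ($o{\left(X,w \right)} = 94 + 48 = 142$)
$Q{\left(h,d \right)} = \frac{1}{-152 + h}$ ($Q{\left(h,d \right)} = \frac{1}{h - 152} = \frac{1}{-152 + h}$)
$\frac{Q{\left(G,-137 \right)}}{o{\left(97,-283 \right)}} = \frac{1}{\left(-152 + 105\right) 142} = \frac{1}{-47} \cdot \frac{1}{142} = \left(- \frac{1}{47}\right) \frac{1}{142} = - \frac{1}{6674}$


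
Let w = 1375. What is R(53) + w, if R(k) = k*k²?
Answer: 150252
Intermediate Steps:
R(k) = k³
R(53) + w = 53³ + 1375 = 148877 + 1375 = 150252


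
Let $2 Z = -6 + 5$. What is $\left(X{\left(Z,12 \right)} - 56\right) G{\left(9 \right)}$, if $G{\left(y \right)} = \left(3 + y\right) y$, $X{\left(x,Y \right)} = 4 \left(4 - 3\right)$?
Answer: $-5616$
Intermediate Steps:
$Z = - \frac{1}{2}$ ($Z = \frac{-6 + 5}{2} = \frac{1}{2} \left(-1\right) = - \frac{1}{2} \approx -0.5$)
$X{\left(x,Y \right)} = 4$ ($X{\left(x,Y \right)} = 4 \cdot 1 = 4$)
$G{\left(y \right)} = y \left(3 + y\right)$
$\left(X{\left(Z,12 \right)} - 56\right) G{\left(9 \right)} = \left(4 - 56\right) 9 \left(3 + 9\right) = - 52 \cdot 9 \cdot 12 = \left(-52\right) 108 = -5616$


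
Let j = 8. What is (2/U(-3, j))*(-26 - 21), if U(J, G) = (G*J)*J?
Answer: -47/36 ≈ -1.3056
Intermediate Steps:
U(J, G) = G*J²
(2/U(-3, j))*(-26 - 21) = (2/((8*(-3)²)))*(-26 - 21) = (2/((8*9)))*(-47) = (2/72)*(-47) = (2*(1/72))*(-47) = (1/36)*(-47) = -47/36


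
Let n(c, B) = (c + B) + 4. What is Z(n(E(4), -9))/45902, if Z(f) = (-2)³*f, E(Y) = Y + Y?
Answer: -12/22951 ≈ -0.00052285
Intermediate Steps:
E(Y) = 2*Y
n(c, B) = 4 + B + c (n(c, B) = (B + c) + 4 = 4 + B + c)
Z(f) = -8*f
Z(n(E(4), -9))/45902 = -8*(4 - 9 + 2*4)/45902 = -8*(4 - 9 + 8)*(1/45902) = -8*3*(1/45902) = -24*1/45902 = -12/22951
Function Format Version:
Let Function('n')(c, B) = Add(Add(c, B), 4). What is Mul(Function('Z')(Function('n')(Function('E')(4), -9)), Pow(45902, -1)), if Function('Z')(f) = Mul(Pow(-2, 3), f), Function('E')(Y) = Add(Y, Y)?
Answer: Rational(-12, 22951) ≈ -0.00052285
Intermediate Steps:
Function('E')(Y) = Mul(2, Y)
Function('n')(c, B) = Add(4, B, c) (Function('n')(c, B) = Add(Add(B, c), 4) = Add(4, B, c))
Function('Z')(f) = Mul(-8, f)
Mul(Function('Z')(Function('n')(Function('E')(4), -9)), Pow(45902, -1)) = Mul(Mul(-8, Add(4, -9, Mul(2, 4))), Pow(45902, -1)) = Mul(Mul(-8, Add(4, -9, 8)), Rational(1, 45902)) = Mul(Mul(-8, 3), Rational(1, 45902)) = Mul(-24, Rational(1, 45902)) = Rational(-12, 22951)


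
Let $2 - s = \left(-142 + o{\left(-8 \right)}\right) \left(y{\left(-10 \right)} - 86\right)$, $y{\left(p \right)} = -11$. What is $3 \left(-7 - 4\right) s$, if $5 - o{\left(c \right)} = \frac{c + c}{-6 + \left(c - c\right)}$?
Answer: $447007$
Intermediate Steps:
$o{\left(c \right)} = 5 + \frac{c}{3}$ ($o{\left(c \right)} = 5 - \frac{c + c}{-6 + \left(c - c\right)} = 5 - \frac{2 c}{-6 + 0} = 5 - \frac{2 c}{-6} = 5 - 2 c \left(- \frac{1}{6}\right) = 5 - - \frac{c}{3} = 5 + \frac{c}{3}$)
$s = - \frac{40637}{3}$ ($s = 2 - \left(-142 + \left(5 + \frac{1}{3} \left(-8\right)\right)\right) \left(-11 - 86\right) = 2 - \left(-142 + \left(5 - \frac{8}{3}\right)\right) \left(-97\right) = 2 - \left(-142 + \frac{7}{3}\right) \left(-97\right) = 2 - \left(- \frac{419}{3}\right) \left(-97\right) = 2 - \frac{40643}{3} = - \frac{40637}{3} \approx -13546.0$)
$3 \left(-7 - 4\right) s = 3 \left(-7 - 4\right) \left(- \frac{40637}{3}\right) = 3 \left(-11\right) \left(- \frac{40637}{3}\right) = \left(-33\right) \left(- \frac{40637}{3}\right) = 447007$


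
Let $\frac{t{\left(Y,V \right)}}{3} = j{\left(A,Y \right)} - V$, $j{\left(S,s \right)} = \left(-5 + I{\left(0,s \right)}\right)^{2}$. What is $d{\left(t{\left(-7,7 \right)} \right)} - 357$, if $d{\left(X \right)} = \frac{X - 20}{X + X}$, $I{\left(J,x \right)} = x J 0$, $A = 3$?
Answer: $- \frac{19261}{54} \approx -356.69$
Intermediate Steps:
$I{\left(J,x \right)} = 0$ ($I{\left(J,x \right)} = J x 0 = 0$)
$j{\left(S,s \right)} = 25$ ($j{\left(S,s \right)} = \left(-5 + 0\right)^{2} = \left(-5\right)^{2} = 25$)
$t{\left(Y,V \right)} = 75 - 3 V$ ($t{\left(Y,V \right)} = 3 \left(25 - V\right) = 75 - 3 V$)
$d{\left(X \right)} = \frac{-20 + X}{2 X}$
$d{\left(t{\left(-7,7 \right)} \right)} - 357 = \frac{-20 + \left(75 - 21\right)}{2 \left(75 - 21\right)} - 357 = \frac{-20 + 54}{2 \cdot 54} - 357 = \frac{1}{2} \cdot \frac{1}{54} \cdot 34 - 357 = \frac{17}{54} - 357 = - \frac{19261}{54}$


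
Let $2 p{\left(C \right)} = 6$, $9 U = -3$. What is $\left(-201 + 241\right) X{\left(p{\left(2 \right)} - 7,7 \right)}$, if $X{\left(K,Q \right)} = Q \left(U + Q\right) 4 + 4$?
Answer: $\frac{22880}{3} \approx 7626.7$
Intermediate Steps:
$U = - \frac{1}{3}$ ($U = \frac{1}{9} \left(-3\right) = - \frac{1}{3} \approx -0.33333$)
$p{\left(C \right)} = 3$ ($p{\left(C \right)} = \frac{1}{2} \cdot 6 = 3$)
$X{\left(K,Q \right)} = 4 + 4 Q \left(- \frac{1}{3} + Q\right)$ ($X{\left(K,Q \right)} = Q \left(- \frac{1}{3} + Q\right) 4 + 4 = 4 Q \left(- \frac{1}{3} + Q\right) + 4 = 4 + 4 Q \left(- \frac{1}{3} + Q\right)$)
$\left(-201 + 241\right) X{\left(p{\left(2 \right)} - 7,7 \right)} = \left(-201 + 241\right) \left(4 + 4 \cdot 7^{2} - \frac{28}{3}\right) = 40 \left(4 + 4 \cdot 49 - \frac{28}{3}\right) = 40 \left(4 + 196 - \frac{28}{3}\right) = 40 \cdot \frac{572}{3} = \frac{22880}{3}$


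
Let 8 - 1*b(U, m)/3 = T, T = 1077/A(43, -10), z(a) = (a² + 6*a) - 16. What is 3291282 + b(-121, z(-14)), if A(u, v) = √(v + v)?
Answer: 3291306 + 3231*I*√5/10 ≈ 3.2913e+6 + 722.47*I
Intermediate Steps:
A(u, v) = √2*√v (A(u, v) = √(2*v) = √2*√v)
z(a) = -16 + a² + 6*a
T = -1077*I*√5/10 (T = 1077/((√2*√(-10))) = 1077/((√2*(I*√10))) = 1077/((2*I*√5)) = 1077*(-I*√5/10) = -1077*I*√5/10 ≈ -240.82*I)
b(U, m) = 24 + 3231*I*√5/10 (b(U, m) = 24 - (-3231)*I*√5/10 = 24 + 3231*I*√5/10)
3291282 + b(-121, z(-14)) = 3291282 + (24 + 3231*I*√5/10) = 3291306 + 3231*I*√5/10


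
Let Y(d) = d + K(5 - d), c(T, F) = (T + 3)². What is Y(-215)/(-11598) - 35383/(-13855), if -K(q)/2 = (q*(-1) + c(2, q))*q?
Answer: -775408141/160690290 ≈ -4.8255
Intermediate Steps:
c(T, F) = (3 + T)²
K(q) = -2*q*(25 - q) (K(q) = -2*(q*(-1) + (3 + 2)²)*q = -2*(-q + 5²)*q = -2*(-q + 25)*q = -2*(25 - q)*q = -2*q*(25 - q))
Y(d) = d + 2*(-20 - d)*(5 - d) (Y(d) = d + 2*(5 - d)*(-25 + (5 - d)) = d + 2*(5 - d)*(-20 - d) = d + 2*(-20 - d)*(5 - d))
Y(-215)/(-11598) - 35383/(-13855) = (-215 + 2*(-5 - 215)*(20 - 215))/(-11598) - 35383/(-13855) = (-215 + 2*(-220)*(-195))*(-1/11598) - 35383*(-1/13855) = (-215 + 85800)*(-1/11598) + 35383/13855 = 85585*(-1/11598) + 35383/13855 = -85585/11598 + 35383/13855 = -775408141/160690290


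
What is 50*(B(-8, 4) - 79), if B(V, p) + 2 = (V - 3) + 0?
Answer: -4600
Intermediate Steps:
B(V, p) = -5 + V (B(V, p) = -2 + ((V - 3) + 0) = -2 + ((-3 + V) + 0) = -2 + (-3 + V) = -5 + V)
50*(B(-8, 4) - 79) = 50*((-5 - 8) - 79) = 50*(-13 - 79) = 50*(-92) = -4600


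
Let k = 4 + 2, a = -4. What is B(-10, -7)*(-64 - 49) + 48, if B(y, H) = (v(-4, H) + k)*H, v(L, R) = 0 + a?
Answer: 1630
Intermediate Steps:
v(L, R) = -4 (v(L, R) = 0 - 4 = -4)
k = 6
B(y, H) = 2*H (B(y, H) = (-4 + 6)*H = 2*H)
B(-10, -7)*(-64 - 49) + 48 = (2*(-7))*(-64 - 49) + 48 = -14*(-113) + 48 = 1582 + 48 = 1630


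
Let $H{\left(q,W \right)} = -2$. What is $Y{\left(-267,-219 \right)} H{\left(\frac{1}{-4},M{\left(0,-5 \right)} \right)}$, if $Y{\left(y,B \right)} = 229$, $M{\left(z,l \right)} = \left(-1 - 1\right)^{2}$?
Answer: $-458$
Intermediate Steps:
$M{\left(z,l \right)} = 4$ ($M{\left(z,l \right)} = \left(-2\right)^{2} = 4$)
$Y{\left(-267,-219 \right)} H{\left(\frac{1}{-4},M{\left(0,-5 \right)} \right)} = 229 \left(-2\right) = -458$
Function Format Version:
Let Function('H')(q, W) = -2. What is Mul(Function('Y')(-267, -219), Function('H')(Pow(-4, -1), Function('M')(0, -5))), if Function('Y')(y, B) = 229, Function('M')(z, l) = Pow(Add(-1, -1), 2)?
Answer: -458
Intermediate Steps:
Function('M')(z, l) = 4 (Function('M')(z, l) = Pow(-2, 2) = 4)
Mul(Function('Y')(-267, -219), Function('H')(Pow(-4, -1), Function('M')(0, -5))) = Mul(229, -2) = -458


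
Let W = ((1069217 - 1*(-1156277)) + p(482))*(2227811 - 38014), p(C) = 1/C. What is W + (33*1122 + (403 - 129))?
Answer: 2348969221002473/482 ≈ 4.8734e+12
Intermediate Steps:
W = 2348969203023873/482 (W = ((1069217 - 1*(-1156277)) + 1/482)*(2227811 - 38014) = ((1069217 + 1156277) + 1/482)*2189797 = (2225494 + 1/482)*2189797 = (1072688109/482)*2189797 = 2348969203023873/482 ≈ 4.8734e+12)
W + (33*1122 + (403 - 129)) = 2348969203023873/482 + (33*1122 + (403 - 129)) = 2348969203023873/482 + (37026 + 274) = 2348969203023873/482 + 37300 = 2348969221002473/482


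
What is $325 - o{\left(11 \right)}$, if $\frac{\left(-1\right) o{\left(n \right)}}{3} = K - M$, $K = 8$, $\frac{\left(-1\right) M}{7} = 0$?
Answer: $349$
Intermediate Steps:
$M = 0$ ($M = \left(-7\right) 0 = 0$)
$o{\left(n \right)} = -24$ ($o{\left(n \right)} = - 3 \left(8 - 0\right) = - 3 \left(8 + 0\right) = \left(-3\right) 8 = -24$)
$325 - o{\left(11 \right)} = 325 - -24 = 325 + 24 = 349$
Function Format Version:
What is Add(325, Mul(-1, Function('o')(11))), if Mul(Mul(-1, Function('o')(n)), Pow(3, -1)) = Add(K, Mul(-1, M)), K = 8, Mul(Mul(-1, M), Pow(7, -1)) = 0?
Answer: 349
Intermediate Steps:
M = 0 (M = Mul(-7, 0) = 0)
Function('o')(n) = -24 (Function('o')(n) = Mul(-3, Add(8, Mul(-1, 0))) = Mul(-3, Add(8, 0)) = Mul(-3, 8) = -24)
Add(325, Mul(-1, Function('o')(11))) = Add(325, Mul(-1, -24)) = Add(325, 24) = 349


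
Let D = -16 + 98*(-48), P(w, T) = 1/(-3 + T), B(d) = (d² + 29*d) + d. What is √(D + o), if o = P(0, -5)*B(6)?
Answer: I*√4747 ≈ 68.898*I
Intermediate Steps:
B(d) = d² + 30*d
o = -27 (o = (6*(30 + 6))/(-3 - 5) = (6*36)/(-8) = -⅛*216 = -27)
D = -4720 (D = -16 - 4704 = -4720)
√(D + o) = √(-4720 - 27) = √(-4747) = I*√4747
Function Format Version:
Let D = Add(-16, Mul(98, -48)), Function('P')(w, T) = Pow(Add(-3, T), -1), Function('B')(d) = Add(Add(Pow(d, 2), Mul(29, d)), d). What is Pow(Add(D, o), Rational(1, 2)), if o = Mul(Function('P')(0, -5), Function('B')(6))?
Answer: Mul(I, Pow(4747, Rational(1, 2))) ≈ Mul(68.898, I)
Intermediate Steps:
Function('B')(d) = Add(Pow(d, 2), Mul(30, d))
o = -27 (o = Mul(Pow(Add(-3, -5), -1), Mul(6, Add(30, 6))) = Mul(Pow(-8, -1), Mul(6, 36)) = Mul(Rational(-1, 8), 216) = -27)
D = -4720 (D = Add(-16, -4704) = -4720)
Pow(Add(D, o), Rational(1, 2)) = Pow(Add(-4720, -27), Rational(1, 2)) = Pow(-4747, Rational(1, 2)) = Mul(I, Pow(4747, Rational(1, 2)))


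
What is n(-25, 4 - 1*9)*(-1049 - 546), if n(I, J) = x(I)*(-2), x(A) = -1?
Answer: -3190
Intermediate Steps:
n(I, J) = 2 (n(I, J) = -1*(-2) = 2)
n(-25, 4 - 1*9)*(-1049 - 546) = 2*(-1049 - 546) = 2*(-1595) = -3190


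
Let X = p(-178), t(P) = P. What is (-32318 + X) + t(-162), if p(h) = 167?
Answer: -32313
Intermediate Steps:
X = 167
(-32318 + X) + t(-162) = (-32318 + 167) - 162 = -32151 - 162 = -32313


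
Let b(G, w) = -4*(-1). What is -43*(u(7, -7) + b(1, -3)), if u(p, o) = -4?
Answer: 0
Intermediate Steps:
b(G, w) = 4
-43*(u(7, -7) + b(1, -3)) = -43*(-4 + 4) = -43*0 = 0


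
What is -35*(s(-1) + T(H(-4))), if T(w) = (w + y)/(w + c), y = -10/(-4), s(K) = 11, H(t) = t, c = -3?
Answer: -785/2 ≈ -392.50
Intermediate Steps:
y = 5/2 (y = -10*(-¼) = 5/2 ≈ 2.5000)
T(w) = (5/2 + w)/(-3 + w) (T(w) = (w + 5/2)/(w - 3) = (5/2 + w)/(-3 + w))
-35*(s(-1) + T(H(-4))) = -35*(11 + (5/2 - 4)/(-3 - 4)) = -35*(11 - 3/2/(-7)) = -35*(11 - ⅐*(-3/2)) = -35*(11 + 3/14) = -35*157/14 = -785/2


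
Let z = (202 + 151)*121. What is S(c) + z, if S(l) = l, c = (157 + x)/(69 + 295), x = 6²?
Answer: 15547725/364 ≈ 42714.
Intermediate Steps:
x = 36
c = 193/364 (c = (157 + 36)/(69 + 295) = 193/364 ≈ 0.53022)
z = 42713 (z = 353*121 = 42713)
S(c) + z = 193/364 + 42713 = 15547725/364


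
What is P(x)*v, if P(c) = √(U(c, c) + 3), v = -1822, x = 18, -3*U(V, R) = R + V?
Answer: -5466*I ≈ -5466.0*I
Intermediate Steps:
U(V, R) = -R/3 - V/3 (U(V, R) = -(R + V)/3 = -R/3 - V/3)
P(c) = √(3 - 2*c/3) (P(c) = √((-c/3 - c/3) + 3) = √(-2*c/3 + 3) = √(3 - 2*c/3))
P(x)*v = (√(27 - 6*18)/3)*(-1822) = (√(27 - 108)/3)*(-1822) = (√(-81)/3)*(-1822) = ((9*I)/3)*(-1822) = (3*I)*(-1822) = -5466*I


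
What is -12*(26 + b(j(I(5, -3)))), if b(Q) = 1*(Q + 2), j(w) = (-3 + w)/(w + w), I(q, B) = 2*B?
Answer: -345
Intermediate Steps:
j(w) = (-3 + w)/(2*w) (j(w) = (-3 + w)/((2*w)) = (-3 + w)*(1/(2*w)) = (-3 + w)/(2*w))
b(Q) = 2 + Q (b(Q) = 1*(2 + Q) = 2 + Q)
-12*(26 + b(j(I(5, -3)))) = -12*(26 + (2 + (-3 + 2*(-3))/(2*((2*(-3)))))) = -12*(26 + (2 + (½)*(-3 - 6)/(-6))) = -12*(26 + (2 + (½)*(-⅙)*(-9))) = -12*(26 + (2 + ¾)) = -12*(26 + 11/4) = -12*115/4 = -345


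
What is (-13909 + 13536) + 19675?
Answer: 19302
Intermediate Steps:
(-13909 + 13536) + 19675 = -373 + 19675 = 19302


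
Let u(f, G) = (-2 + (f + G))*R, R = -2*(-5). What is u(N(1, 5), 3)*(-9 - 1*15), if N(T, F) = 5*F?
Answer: -6240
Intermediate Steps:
R = 10
u(f, G) = -20 + 10*G + 10*f (u(f, G) = (-2 + (f + G))*10 = (-2 + (G + f))*10 = (-2 + G + f)*10 = -20 + 10*G + 10*f)
u(N(1, 5), 3)*(-9 - 1*15) = (-20 + 10*3 + 10*(5*5))*(-9 - 1*15) = (-20 + 30 + 10*25)*(-9 - 15) = (-20 + 30 + 250)*(-24) = 260*(-24) = -6240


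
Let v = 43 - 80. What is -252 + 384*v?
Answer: -14460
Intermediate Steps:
v = -37
-252 + 384*v = -252 + 384*(-37) = -252 - 14208 = -14460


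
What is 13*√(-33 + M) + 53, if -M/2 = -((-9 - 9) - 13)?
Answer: 53 + 13*I*√95 ≈ 53.0 + 126.71*I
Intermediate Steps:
M = -62 (M = -(-2)*((-9 - 9) - 13) = -(-2)*(-18 - 13) = -(-2)*(-31) = -2*31 = -62)
13*√(-33 + M) + 53 = 13*√(-33 - 62) + 53 = 13*√(-95) + 53 = 13*(I*√95) + 53 = 13*I*√95 + 53 = 53 + 13*I*√95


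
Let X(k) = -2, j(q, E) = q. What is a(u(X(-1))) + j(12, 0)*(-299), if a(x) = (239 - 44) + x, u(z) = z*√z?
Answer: -3393 - 2*I*√2 ≈ -3393.0 - 2.8284*I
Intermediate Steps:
u(z) = z^(3/2)
a(x) = 195 + x
a(u(X(-1))) + j(12, 0)*(-299) = (195 + (-2)^(3/2)) + 12*(-299) = (195 - 2*I*√2) - 3588 = -3393 - 2*I*√2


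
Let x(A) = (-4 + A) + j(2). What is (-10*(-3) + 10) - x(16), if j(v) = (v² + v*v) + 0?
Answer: 20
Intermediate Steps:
j(v) = 2*v² (j(v) = (v² + v²) + 0 = 2*v² + 0 = 2*v²)
x(A) = 4 + A (x(A) = (-4 + A) + 2*2² = (-4 + A) + 2*4 = (-4 + A) + 8 = 4 + A)
(-10*(-3) + 10) - x(16) = (-10*(-3) + 10) - (4 + 16) = (30 + 10) - 1*20 = 40 - 20 = 20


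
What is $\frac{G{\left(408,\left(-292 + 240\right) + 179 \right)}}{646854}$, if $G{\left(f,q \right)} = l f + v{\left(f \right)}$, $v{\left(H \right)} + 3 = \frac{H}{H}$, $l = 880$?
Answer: $\frac{179519}{323427} \approx 0.55505$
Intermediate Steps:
$v{\left(H \right)} = -2$ ($v{\left(H \right)} = -3 + \frac{H}{H} = -3 + 1 = -2$)
$G{\left(f,q \right)} = -2 + 880 f$ ($G{\left(f,q \right)} = 880 f - 2 = -2 + 880 f$)
$\frac{G{\left(408,\left(-292 + 240\right) + 179 \right)}}{646854} = \frac{-2 + 880 \cdot 408}{646854} = \left(-2 + 359040\right) \frac{1}{646854} = 359038 \cdot \frac{1}{646854} = \frac{179519}{323427}$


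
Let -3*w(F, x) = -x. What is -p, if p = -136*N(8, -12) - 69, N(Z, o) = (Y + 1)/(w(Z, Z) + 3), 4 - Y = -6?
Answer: 333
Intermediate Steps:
Y = 10 (Y = 4 - 1*(-6) = 4 + 6 = 10)
w(F, x) = x/3 (w(F, x) = -(-1)*x/3 = x/3)
N(Z, o) = 11/(3 + Z/3) (N(Z, o) = (10 + 1)/(Z/3 + 3) = 11/(3 + Z/3))
p = -333 (p = -4488/(9 + 8) - 69 = -4488/17 - 69 = -136*33/17 - 69 = -264 - 69 = -333)
-p = -1*(-333) = 333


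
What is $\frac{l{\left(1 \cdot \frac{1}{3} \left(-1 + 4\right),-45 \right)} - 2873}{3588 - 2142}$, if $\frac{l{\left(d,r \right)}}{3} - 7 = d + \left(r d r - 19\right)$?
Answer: $\frac{3169}{1446} \approx 2.1916$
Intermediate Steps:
$l{\left(d,r \right)} = -36 + 3 d + 3 d r^{2}$ ($l{\left(d,r \right)} = 21 + 3 \left(d + \left(r d r - 19\right)\right) = 21 + 3 \left(d + \left(d r r - 19\right)\right) = 21 + 3 \left(d + \left(d r^{2} - 19\right)\right) = 21 + 3 \left(d + \left(-19 + d r^{2}\right)\right) = 21 + 3 \left(-19 + d + d r^{2}\right) = 21 + \left(-57 + 3 d + 3 d r^{2}\right) = -36 + 3 d + 3 d r^{2}$)
$\frac{l{\left(1 \cdot \frac{1}{3} \left(-1 + 4\right),-45 \right)} - 2873}{3588 - 2142} = \frac{\left(-36 + 3 \cdot 1 \cdot \frac{1}{3} \left(-1 + 4\right) + 3 \cdot 1 \cdot \frac{1}{3} \left(-1 + 4\right) \left(-45\right)^{2}\right) - 2873}{3588 - 2142} = \frac{\left(-36 + 3 \cdot 1 \cdot \frac{1}{3} \cdot 3 + 3 \cdot 1 \cdot \frac{1}{3} \cdot 3 \cdot 2025\right) - 2873}{1446} = \left(\left(-36 + 3 \cdot \frac{1}{3} \cdot 3 + 3 \cdot \frac{1}{3} \cdot 3 \cdot 2025\right) - 2873\right) \frac{1}{1446} = \left(\left(-36 + 3 \cdot 1 + 3 \cdot 1 \cdot 2025\right) - 2873\right) \frac{1}{1446} = \left(\left(-36 + 3 + 6075\right) - 2873\right) \frac{1}{1446} = \left(6042 - 2873\right) \frac{1}{1446} = 3169 \cdot \frac{1}{1446} = \frac{3169}{1446}$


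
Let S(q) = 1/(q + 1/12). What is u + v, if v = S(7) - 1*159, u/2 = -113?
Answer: -32713/85 ≈ -384.86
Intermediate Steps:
u = -226 (u = 2*(-113) = -226)
S(q) = 1/(1/12 + q) (S(q) = 1/(q + 1/12) = 1/(1/12 + q))
v = -13503/85 (v = 12/(1 + 12*7) - 1*159 = 12/(1 + 84) - 159 = 12/85 - 159 = -13503/85 ≈ -158.86)
u + v = -226 - 13503/85 = -32713/85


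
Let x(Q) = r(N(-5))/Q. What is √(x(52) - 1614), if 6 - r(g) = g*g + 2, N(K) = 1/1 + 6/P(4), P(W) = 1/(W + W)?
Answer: 5*I*√44889/26 ≈ 40.744*I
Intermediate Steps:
P(W) = 1/(2*W)
N(K) = 49 (N(K) = 1/1 + 6/(((½)/4)) = 1*1 + 6/(((½)*(¼))) = 1 + 6/(⅛) = 1 + 6*8 = 1 + 48 = 49)
r(g) = 4 - g² (r(g) = 6 - (g*g + 2) = 6 - (g² + 2) = 6 - (2 + g²) = 6 + (-2 - g²) = 4 - g²)
x(Q) = -2397/Q (x(Q) = (4 - 1*49²)/Q = (4 - 1*2401)/Q = (4 - 2401)/Q = -2397/Q)
√(x(52) - 1614) = √(-2397/52 - 1614) = √(-86325/52) = 5*I*√44889/26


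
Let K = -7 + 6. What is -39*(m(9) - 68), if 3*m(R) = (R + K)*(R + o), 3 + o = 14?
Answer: 572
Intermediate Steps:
K = -1
o = 11 (o = -3 + 14 = 11)
m(R) = (-1 + R)*(11 + R)/3 (m(R) = ((R - 1)*(R + 11))/3 = ((-1 + R)*(11 + R))/3 = (-1 + R)*(11 + R)/3)
-39*(m(9) - 68) = -39*((-11/3 + (⅓)*9² + (10/3)*9) - 68) = -39*((-11/3 + (⅓)*81 + 30) - 68) = -39*((-11/3 + 27 + 30) - 68) = -39*(160/3 - 68) = -39*(-44/3) = 572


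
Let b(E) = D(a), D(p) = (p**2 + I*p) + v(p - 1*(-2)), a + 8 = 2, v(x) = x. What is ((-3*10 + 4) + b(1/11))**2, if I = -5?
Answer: 1296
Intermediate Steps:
a = -6 (a = -8 + 2 = -6)
D(p) = 2 + p**2 - 4*p (D(p) = (p**2 - 5*p) + (p - 1*(-2)) = (p**2 - 5*p) + (p + 2) = (p**2 - 5*p) + (2 + p) = 2 + p**2 - 4*p)
b(E) = 62 (b(E) = 2 + (-6)**2 - 4*(-6) = 2 + 36 + 24 = 62)
((-3*10 + 4) + b(1/11))**2 = ((-3*10 + 4) + 62)**2 = ((-30 + 4) + 62)**2 = (-26 + 62)**2 = 36**2 = 1296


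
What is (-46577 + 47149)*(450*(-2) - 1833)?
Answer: -1563276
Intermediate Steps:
(-46577 + 47149)*(450*(-2) - 1833) = 572*(-900 - 1833) = 572*(-2733) = -1563276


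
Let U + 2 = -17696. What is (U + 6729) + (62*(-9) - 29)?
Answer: -11556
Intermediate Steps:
U = -17698 (U = -2 - 17696 = -17698)
(U + 6729) + (62*(-9) - 29) = (-17698 + 6729) + (62*(-9) - 29) = -10969 + (-558 - 29) = -10969 - 587 = -11556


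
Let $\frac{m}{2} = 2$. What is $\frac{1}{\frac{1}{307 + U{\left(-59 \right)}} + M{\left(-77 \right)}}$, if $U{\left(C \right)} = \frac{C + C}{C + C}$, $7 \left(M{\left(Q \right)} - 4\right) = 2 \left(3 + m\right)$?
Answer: $\frac{308}{1849} \approx 0.16658$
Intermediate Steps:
$m = 4$ ($m = 2 \cdot 2 = 4$)
$M{\left(Q \right)} = 6$ ($M{\left(Q \right)} = 4 + \frac{2 \left(3 + 4\right)}{7} = 4 + \frac{2 \cdot 7}{7} = 4 + \frac{1}{7} \cdot 14 = 4 + 2 = 6$)
$U{\left(C \right)} = 1$ ($U{\left(C \right)} = \frac{2 C}{2 C} = 2 C \frac{1}{2 C} = 1$)
$\frac{1}{\frac{1}{307 + U{\left(-59 \right)}} + M{\left(-77 \right)}} = \frac{1}{\frac{1}{307 + 1} + 6} = \frac{1}{\frac{1}{308} + 6} = \frac{1}{\frac{1849}{308}} = \frac{308}{1849}$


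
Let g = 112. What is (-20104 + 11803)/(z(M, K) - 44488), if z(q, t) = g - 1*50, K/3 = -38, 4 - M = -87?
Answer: 8301/44426 ≈ 0.18685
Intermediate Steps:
M = 91 (M = 4 - 1*(-87) = 4 + 87 = 91)
K = -114 (K = 3*(-38) = -114)
z(q, t) = 62 (z(q, t) = 112 - 1*50 = 112 - 50 = 62)
(-20104 + 11803)/(z(M, K) - 44488) = (-20104 + 11803)/(62 - 44488) = -8301/(-44426) = -8301*(-1/44426) = 8301/44426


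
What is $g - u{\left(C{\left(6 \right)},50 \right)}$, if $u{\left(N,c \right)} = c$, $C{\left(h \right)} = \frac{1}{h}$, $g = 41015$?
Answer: $40965$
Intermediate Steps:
$g - u{\left(C{\left(6 \right)},50 \right)} = 41015 - 50 = 40965$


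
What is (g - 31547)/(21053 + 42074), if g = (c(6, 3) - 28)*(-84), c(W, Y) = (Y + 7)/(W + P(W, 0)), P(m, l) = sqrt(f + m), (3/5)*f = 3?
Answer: -146983/315635 + 168*sqrt(11)/315635 ≈ -0.46391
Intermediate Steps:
f = 5 (f = (5/3)*3 = 5)
P(m, l) = sqrt(5 + m)
c(W, Y) = (7 + Y)/(W + sqrt(5 + W)) (c(W, Y) = (Y + 7)/(W + sqrt(5 + W)) = (7 + Y)/(W + sqrt(5 + W)))
g = 2352 - 840/(6 + sqrt(11)) (g = ((7 + 3)/(6 + sqrt(5 + 6)) - 28)*(-84) = (10/(6 + sqrt(11)) - 28)*(-84) = (-28 + 10/(6 + sqrt(11)))*(-84) = 2352 - 840/(6 + sqrt(11)) ≈ 2261.8)
(g - 31547)/(21053 + 42074) = ((10752/5 + 168*sqrt(11)/5) - 31547)/(21053 + 42074) = (-146983/5 + 168*sqrt(11)/5)/63127 = (-146983/5 + 168*sqrt(11)/5)*(1/63127) = -146983/315635 + 168*sqrt(11)/315635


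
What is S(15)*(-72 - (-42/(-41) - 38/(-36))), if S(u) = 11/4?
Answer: -601381/2952 ≈ -203.72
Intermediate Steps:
S(u) = 11/4 (S(u) = 11*(¼) = 11/4)
S(15)*(-72 - (-42/(-41) - 38/(-36))) = 11*(-72 - (-42/(-41) - 38/(-36)))/4 = 11*(-72 - (-42*(-1/41) - 38*(-1/36)))/4 = 11*(-72 - (42/41 + 19/18))/4 = 11*(-72 - 1*1535/738)/4 = 11*(-72 - 1535/738)/4 = (11/4)*(-54671/738) = -601381/2952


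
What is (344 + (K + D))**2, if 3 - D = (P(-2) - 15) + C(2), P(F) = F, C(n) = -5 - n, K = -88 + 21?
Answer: 92416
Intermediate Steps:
K = -67
D = 27 (D = 3 - ((-2 - 15) + (-5 - 1*2)) = 3 - (-17 + (-5 - 2)) = 3 - (-17 - 7) = 3 - 1*(-24) = 3 + 24 = 27)
(344 + (K + D))**2 = (344 + (-67 + 27))**2 = (344 - 40)**2 = 304**2 = 92416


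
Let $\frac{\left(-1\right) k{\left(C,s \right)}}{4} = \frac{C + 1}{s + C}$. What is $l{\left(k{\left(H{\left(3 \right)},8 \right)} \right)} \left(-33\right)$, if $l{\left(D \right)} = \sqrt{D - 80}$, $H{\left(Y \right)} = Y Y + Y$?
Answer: $- \frac{33 i \sqrt{2065}}{5} \approx - 299.92 i$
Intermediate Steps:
$H{\left(Y \right)} = Y + Y^{2}$ ($H{\left(Y \right)} = Y^{2} + Y = Y + Y^{2}$)
$k{\left(C,s \right)} = - \frac{4 \left(1 + C\right)}{C + s}$ ($k{\left(C,s \right)} = - 4 \frac{C + 1}{s + C} = - 4 \frac{1 + C}{C + s} = - \frac{4 \left(1 + C\right)}{C + s}$)
$l{\left(D \right)} = \sqrt{-80 + D}$
$l{\left(k{\left(H{\left(3 \right)},8 \right)} \right)} \left(-33\right) = \sqrt{-80 + \frac{4 \left(-1 - 3 \left(1 + 3\right)\right)}{3 \left(1 + 3\right) + 8}} \left(-33\right) = \sqrt{-80 + \frac{4 \left(-1 - 3 \cdot 4\right)}{3 \cdot 4 + 8}} \left(-33\right) = \sqrt{-80 + \frac{4 \left(-1 - 12\right)}{12 + 8}} \left(-33\right) = \sqrt{-80 + \frac{4 \left(-1 - 12\right)}{20}} \left(-33\right) = \sqrt{-80 + 4 \cdot \frac{1}{20} \left(-13\right)} \left(-33\right) = \sqrt{-80 - \frac{13}{5}} \left(-33\right) = \sqrt{- \frac{413}{5}} \left(-33\right) = \frac{i \sqrt{2065}}{5} \left(-33\right) = - \frac{33 i \sqrt{2065}}{5}$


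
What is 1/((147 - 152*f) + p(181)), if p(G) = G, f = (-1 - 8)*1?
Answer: 1/1696 ≈ 0.00058962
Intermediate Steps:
f = -9 (f = -9*1 = -9)
1/((147 - 152*f) + p(181)) = 1/((147 - 152*(-9)) + 181) = 1/((147 + 1368) + 181) = 1/(1515 + 181) = 1/1696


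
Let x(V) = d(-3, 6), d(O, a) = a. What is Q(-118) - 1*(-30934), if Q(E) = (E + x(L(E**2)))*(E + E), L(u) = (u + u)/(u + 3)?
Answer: 57366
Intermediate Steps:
L(u) = 2*u/(3 + u) (L(u) = (2*u)/(3 + u) = 2*u/(3 + u))
x(V) = 6
Q(E) = 2*E*(6 + E) (Q(E) = (E + 6)*(E + E) = (6 + E)*(2*E) = 2*E*(6 + E))
Q(-118) - 1*(-30934) = 2*(-118)*(6 - 118) - 1*(-30934) = 2*(-118)*(-112) + 30934 = 26432 + 30934 = 57366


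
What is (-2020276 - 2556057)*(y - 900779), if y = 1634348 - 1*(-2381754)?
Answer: -14256755450559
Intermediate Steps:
y = 4016102 (y = 1634348 + 2381754 = 4016102)
(-2020276 - 2556057)*(y - 900779) = (-2020276 - 2556057)*(4016102 - 900779) = -4576333*3115323 = -14256755450559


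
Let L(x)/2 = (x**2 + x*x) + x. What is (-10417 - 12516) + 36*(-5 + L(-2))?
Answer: -22681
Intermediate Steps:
L(x) = 2*x + 4*x**2 (L(x) = 2*((x**2 + x*x) + x) = 2*((x**2 + x**2) + x) = 2*(2*x**2 + x) = 2*(x + 2*x**2) = 2*x + 4*x**2)
(-10417 - 12516) + 36*(-5 + L(-2)) = (-10417 - 12516) + 36*(-5 + 2*(-2)*(1 + 2*(-2))) = -22933 + 36*(-5 + 2*(-2)*(1 - 4)) = -22933 + 36*(-5 + 2*(-2)*(-3)) = -22933 + 36*(-5 + 12) = -22933 + 36*7 = -22933 + 252 = -22681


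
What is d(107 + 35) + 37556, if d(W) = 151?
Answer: 37707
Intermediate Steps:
d(107 + 35) + 37556 = 151 + 37556 = 37707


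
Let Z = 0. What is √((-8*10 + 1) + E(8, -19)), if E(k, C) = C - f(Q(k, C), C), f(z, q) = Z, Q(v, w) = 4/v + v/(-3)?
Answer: 7*I*√2 ≈ 9.8995*I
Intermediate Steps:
Q(v, w) = 4/v - v/3 (Q(v, w) = 4/v + v*(-⅓) = 4/v - v/3)
f(z, q) = 0
E(k, C) = C (E(k, C) = C - 1*0 = C + 0 = C)
√((-8*10 + 1) + E(8, -19)) = √((-8*10 + 1) - 19) = √((-80 + 1) - 19) = √(-79 - 19) = √(-98) = 7*I*√2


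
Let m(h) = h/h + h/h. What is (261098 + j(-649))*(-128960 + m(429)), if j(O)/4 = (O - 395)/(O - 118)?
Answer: -25825946931636/767 ≈ -3.3671e+10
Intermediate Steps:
m(h) = 2 (m(h) = 1 + 1 = 2)
j(O) = 4*(-395 + O)/(-118 + O) (j(O) = 4*((O - 395)/(O - 118)) = 4*((-395 + O)/(-118 + O)) = 4*(-395 + O)/(-118 + O))
(261098 + j(-649))*(-128960 + m(429)) = (261098 + 4*(-395 - 649)/(-118 - 649))*(-128960 + 2) = (261098 + 4*(-1044)/(-767))*(-128958) = (261098 + 4*(-1/767)*(-1044))*(-128958) = (261098 + 4176/767)*(-128958) = (200266342/767)*(-128958) = -25825946931636/767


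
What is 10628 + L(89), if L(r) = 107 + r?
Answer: 10824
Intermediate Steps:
10628 + L(89) = 10628 + (107 + 89) = 10628 + 196 = 10824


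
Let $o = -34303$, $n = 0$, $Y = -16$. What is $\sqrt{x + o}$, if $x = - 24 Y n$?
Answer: $i \sqrt{34303} \approx 185.21 i$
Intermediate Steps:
$x = 0$ ($x = \left(-24\right) \left(-16\right) 0 = 384 \cdot 0 = 0$)
$\sqrt{x + o} = \sqrt{0 - 34303} = \sqrt{-34303} = i \sqrt{34303}$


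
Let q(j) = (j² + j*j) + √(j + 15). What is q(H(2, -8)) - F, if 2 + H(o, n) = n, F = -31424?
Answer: 31624 + √5 ≈ 31626.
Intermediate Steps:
H(o, n) = -2 + n
q(j) = √(15 + j) + 2*j² (q(j) = (j² + j²) + √(15 + j) = 2*j² + √(15 + j) = √(15 + j) + 2*j²)
q(H(2, -8)) - F = (√(15 + (-2 - 8)) + 2*(-2 - 8)²) - 1*(-31424) = (√(15 - 10) + 2*(-10)²) + 31424 = (√5 + 2*100) + 31424 = (√5 + 200) + 31424 = (200 + √5) + 31424 = 31624 + √5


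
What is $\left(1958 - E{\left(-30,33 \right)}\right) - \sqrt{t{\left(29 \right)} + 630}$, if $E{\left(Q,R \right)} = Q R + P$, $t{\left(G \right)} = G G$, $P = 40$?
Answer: $2908 - \sqrt{1471} \approx 2869.6$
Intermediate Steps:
$t{\left(G \right)} = G^{2}$
$E{\left(Q,R \right)} = 40 + Q R$ ($E{\left(Q,R \right)} = Q R + 40 = 40 + Q R$)
$\left(1958 - E{\left(-30,33 \right)}\right) - \sqrt{t{\left(29 \right)} + 630} = \left(1958 - \left(40 - 990\right)\right) - \sqrt{29^{2} + 630} = \left(1958 - \left(40 - 990\right)\right) - \sqrt{841 + 630} = \left(1958 - -950\right) - \sqrt{1471} = \left(1958 + 950\right) - \sqrt{1471} = 2908 - \sqrt{1471}$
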